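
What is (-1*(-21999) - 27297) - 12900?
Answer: -18198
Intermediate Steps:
(-1*(-21999) - 27297) - 12900 = (21999 - 27297) - 12900 = -5298 - 12900 = -18198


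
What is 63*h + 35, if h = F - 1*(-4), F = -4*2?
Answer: -217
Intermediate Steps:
F = -8
h = -4 (h = -8 - 1*(-4) = -8 + 4 = -4)
63*h + 35 = 63*(-4) + 35 = -252 + 35 = -217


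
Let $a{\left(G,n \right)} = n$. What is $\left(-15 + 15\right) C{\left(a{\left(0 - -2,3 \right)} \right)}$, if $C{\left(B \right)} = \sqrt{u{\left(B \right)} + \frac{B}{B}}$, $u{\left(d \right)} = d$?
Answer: $0$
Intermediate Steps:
$C{\left(B \right)} = \sqrt{1 + B}$ ($C{\left(B \right)} = \sqrt{B + \frac{B}{B}} = \sqrt{B + 1} = \sqrt{1 + B}$)
$\left(-15 + 15\right) C{\left(a{\left(0 - -2,3 \right)} \right)} = \left(-15 + 15\right) \sqrt{1 + 3} = 0 \sqrt{4} = 0 \cdot 2 = 0$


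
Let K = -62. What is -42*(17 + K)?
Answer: 1890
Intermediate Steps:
-42*(17 + K) = -42*(17 - 62) = -42*(-45) = 1890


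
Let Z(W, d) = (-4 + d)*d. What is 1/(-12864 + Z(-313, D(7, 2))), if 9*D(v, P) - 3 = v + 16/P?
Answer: -1/12868 ≈ -7.7712e-5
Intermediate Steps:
D(v, P) = 1/3 + v/9 + 16/(9*P) (D(v, P) = 1/3 + (v + 16/P)/9 = 1/3 + (v/9 + 16/(9*P)) = 1/3 + v/9 + 16/(9*P))
Z(W, d) = d*(-4 + d)
1/(-12864 + Z(-313, D(7, 2))) = 1/(-12864 + ((1/9)*(16 + 2*(3 + 7))/2)*(-4 + (1/9)*(16 + 2*(3 + 7))/2)) = 1/(-12864 + ((1/9)*(1/2)*(16 + 2*10))*(-4 + (1/9)*(1/2)*(16 + 2*10))) = 1/(-12864 + ((1/9)*(1/2)*(16 + 20))*(-4 + (1/9)*(1/2)*(16 + 20))) = 1/(-12864 + ((1/9)*(1/2)*36)*(-4 + (1/9)*(1/2)*36)) = 1/(-12864 + 2*(-4 + 2)) = 1/(-12864 + 2*(-2)) = 1/(-12864 - 4) = 1/(-12868) = -1/12868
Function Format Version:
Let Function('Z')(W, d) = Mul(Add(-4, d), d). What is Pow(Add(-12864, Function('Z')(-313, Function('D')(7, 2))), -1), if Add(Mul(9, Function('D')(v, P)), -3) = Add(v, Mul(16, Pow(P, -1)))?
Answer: Rational(-1, 12868) ≈ -7.7712e-5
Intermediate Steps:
Function('D')(v, P) = Add(Rational(1, 3), Mul(Rational(1, 9), v), Mul(Rational(16, 9), Pow(P, -1))) (Function('D')(v, P) = Add(Rational(1, 3), Mul(Rational(1, 9), Add(v, Mul(16, Pow(P, -1))))) = Add(Rational(1, 3), Add(Mul(Rational(1, 9), v), Mul(Rational(16, 9), Pow(P, -1)))) = Add(Rational(1, 3), Mul(Rational(1, 9), v), Mul(Rational(16, 9), Pow(P, -1))))
Function('Z')(W, d) = Mul(d, Add(-4, d))
Pow(Add(-12864, Function('Z')(-313, Function('D')(7, 2))), -1) = Pow(Add(-12864, Mul(Mul(Rational(1, 9), Pow(2, -1), Add(16, Mul(2, Add(3, 7)))), Add(-4, Mul(Rational(1, 9), Pow(2, -1), Add(16, Mul(2, Add(3, 7))))))), -1) = Pow(Add(-12864, Mul(Mul(Rational(1, 9), Rational(1, 2), Add(16, Mul(2, 10))), Add(-4, Mul(Rational(1, 9), Rational(1, 2), Add(16, Mul(2, 10)))))), -1) = Pow(Add(-12864, Mul(Mul(Rational(1, 9), Rational(1, 2), Add(16, 20)), Add(-4, Mul(Rational(1, 9), Rational(1, 2), Add(16, 20))))), -1) = Pow(Add(-12864, Mul(Mul(Rational(1, 9), Rational(1, 2), 36), Add(-4, Mul(Rational(1, 9), Rational(1, 2), 36)))), -1) = Pow(Add(-12864, Mul(2, Add(-4, 2))), -1) = Pow(Add(-12864, Mul(2, -2)), -1) = Pow(Add(-12864, -4), -1) = Pow(-12868, -1) = Rational(-1, 12868)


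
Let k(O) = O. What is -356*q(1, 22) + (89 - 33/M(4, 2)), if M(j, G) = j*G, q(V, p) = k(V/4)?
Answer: -33/8 ≈ -4.1250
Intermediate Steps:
q(V, p) = V/4
M(j, G) = G*j
-356*q(1, 22) + (89 - 33/M(4, 2)) = -89 + (89 - 33/(2*4)) = -356*¼ + (89 - 33/8) = -89 + (89 - 33/8) = -89 + 679/8 = -33/8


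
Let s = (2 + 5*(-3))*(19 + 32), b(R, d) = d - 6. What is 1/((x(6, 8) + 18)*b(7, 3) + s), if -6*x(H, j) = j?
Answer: -1/713 ≈ -0.0014025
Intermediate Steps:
x(H, j) = -j/6
b(R, d) = -6 + d
s = -663 (s = (2 - 15)*51 = -13*51 = -663)
1/((x(6, 8) + 18)*b(7, 3) + s) = 1/((-⅙*8 + 18)*(-6 + 3) - 663) = 1/((-4/3 + 18)*(-3) - 663) = 1/((50/3)*(-3) - 663) = 1/(-50 - 663) = 1/(-713) = -1/713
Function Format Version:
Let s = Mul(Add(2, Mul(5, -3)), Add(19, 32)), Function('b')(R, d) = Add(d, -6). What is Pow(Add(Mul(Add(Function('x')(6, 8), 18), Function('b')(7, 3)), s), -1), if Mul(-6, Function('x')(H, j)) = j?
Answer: Rational(-1, 713) ≈ -0.0014025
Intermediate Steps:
Function('x')(H, j) = Mul(Rational(-1, 6), j)
Function('b')(R, d) = Add(-6, d)
s = -663 (s = Mul(Add(2, -15), 51) = Mul(-13, 51) = -663)
Pow(Add(Mul(Add(Function('x')(6, 8), 18), Function('b')(7, 3)), s), -1) = Pow(Add(Mul(Add(Mul(Rational(-1, 6), 8), 18), Add(-6, 3)), -663), -1) = Pow(Add(Mul(Add(Rational(-4, 3), 18), -3), -663), -1) = Pow(Add(Mul(Rational(50, 3), -3), -663), -1) = Pow(Add(-50, -663), -1) = Pow(-713, -1) = Rational(-1, 713)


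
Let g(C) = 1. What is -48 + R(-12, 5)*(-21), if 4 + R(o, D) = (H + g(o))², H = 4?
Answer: -489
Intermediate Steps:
R(o, D) = 21 (R(o, D) = -4 + (4 + 1)² = -4 + 5² = -4 + 25 = 21)
-48 + R(-12, 5)*(-21) = -48 + 21*(-21) = -48 - 441 = -489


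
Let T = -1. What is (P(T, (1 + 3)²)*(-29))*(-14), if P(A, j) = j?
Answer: 6496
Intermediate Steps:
(P(T, (1 + 3)²)*(-29))*(-14) = ((1 + 3)²*(-29))*(-14) = (4²*(-29))*(-14) = (16*(-29))*(-14) = -464*(-14) = 6496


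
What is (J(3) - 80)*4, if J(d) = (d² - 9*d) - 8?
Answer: -424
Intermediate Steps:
J(d) = -8 + d² - 9*d
(J(3) - 80)*4 = ((-8 + 3² - 9*3) - 80)*4 = ((-8 + 9 - 27) - 80)*4 = (-26 - 80)*4 = -106*4 = -424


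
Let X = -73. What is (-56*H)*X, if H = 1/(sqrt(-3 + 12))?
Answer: 4088/3 ≈ 1362.7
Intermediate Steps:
H = 1/3 (H = 1/(sqrt(9)) = 1/3 ≈ 0.33333)
(-56*H)*X = -56*1/3*(-73) = -56/3*(-73) = 4088/3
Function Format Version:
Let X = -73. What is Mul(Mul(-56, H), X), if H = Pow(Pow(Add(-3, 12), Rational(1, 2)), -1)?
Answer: Rational(4088, 3) ≈ 1362.7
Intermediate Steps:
H = Rational(1, 3) (H = Pow(Pow(9, Rational(1, 2)), -1) = Pow(3, -1) = Rational(1, 3) ≈ 0.33333)
Mul(Mul(-56, H), X) = Mul(Mul(-56, Rational(1, 3)), -73) = Mul(Rational(-56, 3), -73) = Rational(4088, 3)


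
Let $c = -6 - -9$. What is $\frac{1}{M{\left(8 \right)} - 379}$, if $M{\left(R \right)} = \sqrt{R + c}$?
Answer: $- \frac{379}{143630} - \frac{\sqrt{11}}{143630} \approx -0.0026618$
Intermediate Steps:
$c = 3$ ($c = -6 + 9 = 3$)
$M{\left(R \right)} = \sqrt{3 + R}$ ($M{\left(R \right)} = \sqrt{R + 3} = \sqrt{3 + R}$)
$\frac{1}{M{\left(8 \right)} - 379} = \frac{1}{\sqrt{3 + 8} - 379} = \frac{1}{\sqrt{11} - 379} = \frac{1}{-379 + \sqrt{11}}$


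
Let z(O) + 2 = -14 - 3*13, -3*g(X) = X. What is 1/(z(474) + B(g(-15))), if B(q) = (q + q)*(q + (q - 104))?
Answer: -1/995 ≈ -0.0010050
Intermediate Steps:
g(X) = -X/3
z(O) = -55 (z(O) = -2 + (-14 - 3*13) = -2 + (-14 - 39) = -2 - 53 = -55)
B(q) = 2*q*(-104 + 2*q) (B(q) = (2*q)*(q + (-104 + q)) = (2*q)*(-104 + 2*q) = 2*q*(-104 + 2*q))
1/(z(474) + B(g(-15))) = 1/(-55 + 4*(-⅓*(-15))*(-52 - ⅓*(-15))) = 1/(-55 + 4*5*(-52 + 5)) = 1/(-55 + 4*5*(-47)) = 1/(-55 - 940) = 1/(-995) = -1/995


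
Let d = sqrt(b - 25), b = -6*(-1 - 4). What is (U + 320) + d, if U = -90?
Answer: 230 + sqrt(5) ≈ 232.24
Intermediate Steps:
b = 30 (b = -6*(-5) = 30)
d = sqrt(5) (d = sqrt(30 - 25) = sqrt(5) ≈ 2.2361)
(U + 320) + d = (-90 + 320) + sqrt(5) = 230 + sqrt(5)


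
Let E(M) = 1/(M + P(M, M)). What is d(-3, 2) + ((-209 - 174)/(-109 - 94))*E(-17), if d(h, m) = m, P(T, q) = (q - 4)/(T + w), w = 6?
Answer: 63183/33698 ≈ 1.8750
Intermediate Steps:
P(T, q) = (-4 + q)/(6 + T) (P(T, q) = (q - 4)/(T + 6) = (-4 + q)/(6 + T))
E(M) = 1/(M + (-4 + M)/(6 + M))
d(-3, 2) + ((-209 - 174)/(-109 - 94))*E(-17) = 2 + ((-209 - 174)/(-109 - 94))*((6 - 17)/(-4 - 17 - 17*(6 - 17))) = 2 + (-383/(-203))*(-11/(-4 - 17 - 17*(-11))) = 2 + (-383*(-1/203))*(-11/(-4 - 17 + 187)) = 2 + 383*(-11/166)/203 = 2 + 383*((1/166)*(-11))/203 = 2 + (383/203)*(-11/166) = 2 - 4213/33698 = 63183/33698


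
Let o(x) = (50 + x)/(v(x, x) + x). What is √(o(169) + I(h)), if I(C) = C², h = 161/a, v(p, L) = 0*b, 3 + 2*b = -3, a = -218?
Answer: √14788405/2834 ≈ 1.3569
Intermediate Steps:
b = -3 (b = -3/2 + (½)*(-3) = -3/2 - 3/2 = -3)
v(p, L) = 0 (v(p, L) = 0*(-3) = 0)
o(x) = (50 + x)/x (o(x) = (50 + x)/(0 + x) = (50 + x)/x)
h = -161/218 (h = 161/(-218) = 161*(-1/218) = -161/218 ≈ -0.73853)
√(o(169) + I(h)) = √((50 + 169)/169 + (-161/218)²) = √((1/169)*219 + 25921/47524) = √(219/169 + 25921/47524) = √(14788405/8031556) = √14788405/2834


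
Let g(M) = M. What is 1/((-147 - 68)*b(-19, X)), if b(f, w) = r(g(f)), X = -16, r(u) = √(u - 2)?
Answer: I*√21/4515 ≈ 0.001015*I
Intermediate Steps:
r(u) = √(-2 + u)
b(f, w) = √(-2 + f)
1/((-147 - 68)*b(-19, X)) = 1/((-147 - 68)*√(-2 - 19)) = 1/(-215*I*√21) = I*√21/4515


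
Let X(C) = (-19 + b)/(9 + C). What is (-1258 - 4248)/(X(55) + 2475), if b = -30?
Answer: -352384/158351 ≈ -2.2253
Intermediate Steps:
X(C) = -49/(9 + C) (X(C) = (-19 - 30)/(9 + C) = -49/(9 + C))
(-1258 - 4248)/(X(55) + 2475) = (-1258 - 4248)/(-49/(9 + 55) + 2475) = -5506/(-49/64 + 2475) = -5506/158351/64 = -5506*64/158351 = -352384/158351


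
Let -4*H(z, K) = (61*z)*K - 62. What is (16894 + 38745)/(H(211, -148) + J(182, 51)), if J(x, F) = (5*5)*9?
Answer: 111278/952935 ≈ 0.11677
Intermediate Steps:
J(x, F) = 225 (J(x, F) = 25*9 = 225)
H(z, K) = 31/2 - 61*K*z/4 (H(z, K) = -((61*z)*K - 62)/4 = -(61*K*z - 62)/4 = -(-62 + 61*K*z)/4 = 31/2 - 61*K*z/4)
(16894 + 38745)/(H(211, -148) + J(182, 51)) = (16894 + 38745)/((31/2 - 61/4*(-148)*211) + 225) = 55639/((31/2 + 476227) + 225) = 55639/(952485/2 + 225) = 55639/(952935/2) = 55639*(2/952935) = 111278/952935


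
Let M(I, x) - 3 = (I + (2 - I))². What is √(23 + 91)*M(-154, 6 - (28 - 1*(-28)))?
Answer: 7*√114 ≈ 74.740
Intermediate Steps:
M(I, x) = 7 (M(I, x) = 3 + (I + (2 - I))² = 3 + 2² = 3 + 4 = 7)
√(23 + 91)*M(-154, 6 - (28 - 1*(-28))) = √(23 + 91)*7 = √114*7 = 7*√114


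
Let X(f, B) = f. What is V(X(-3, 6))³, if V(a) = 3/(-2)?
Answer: -27/8 ≈ -3.3750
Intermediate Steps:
V(a) = -3/2 (V(a) = 3*(-½) = -3/2)
V(X(-3, 6))³ = (-3/2)³ = -27/8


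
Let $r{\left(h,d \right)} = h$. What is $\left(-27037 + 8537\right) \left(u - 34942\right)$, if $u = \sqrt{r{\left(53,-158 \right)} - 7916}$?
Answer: $646427000 - 18500 i \sqrt{7863} \approx 6.4643 \cdot 10^{8} - 1.6405 \cdot 10^{6} i$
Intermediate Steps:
$u = i \sqrt{7863}$ ($u = \sqrt{53 - 7916} = \sqrt{-7863} = i \sqrt{7863} \approx 88.674 i$)
$\left(-27037 + 8537\right) \left(u - 34942\right) = \left(-27037 + 8537\right) \left(i \sqrt{7863} - 34942\right) = - 18500 \left(-34942 + i \sqrt{7863}\right) = 646427000 - 18500 i \sqrt{7863}$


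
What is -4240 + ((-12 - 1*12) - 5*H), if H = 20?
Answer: -4364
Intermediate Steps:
-4240 + ((-12 - 1*12) - 5*H) = -4240 + ((-12 - 1*12) - 5*20) = -4240 + ((-12 - 12) - 100) = -4240 + (-24 - 100) = -4240 - 124 = -4364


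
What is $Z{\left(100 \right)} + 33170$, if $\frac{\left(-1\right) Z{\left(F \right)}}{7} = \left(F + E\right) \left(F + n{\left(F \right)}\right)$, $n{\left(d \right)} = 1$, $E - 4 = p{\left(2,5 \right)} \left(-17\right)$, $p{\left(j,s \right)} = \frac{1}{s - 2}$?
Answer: $- \frac{109055}{3} \approx -36352.0$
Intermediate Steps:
$p{\left(j,s \right)} = \frac{1}{-2 + s}$
$E = - \frac{5}{3}$ ($E = 4 + \frac{1}{-2 + 5} \left(-17\right) = 4 + \frac{1}{3} \left(-17\right) = 4 - \frac{17}{3} = - \frac{5}{3} \approx -1.6667$)
$Z{\left(F \right)} = - 7 \left(1 + F\right) \left(- \frac{5}{3} + F\right)$ ($Z{\left(F \right)} = - 7 \left(F - \frac{5}{3}\right) \left(F + 1\right) = - 7 \left(- \frac{5}{3} + F\right) \left(1 + F\right) = - 7 \left(1 + F\right) \left(- \frac{5}{3} + F\right)$)
$Z{\left(100 \right)} + 33170 = \left(\frac{35}{3} - 7 \cdot 100^{2} + \frac{14}{3} \cdot 100\right) + 33170 = \left(\frac{35}{3} - 70000 + \frac{1400}{3}\right) + 33170 = - \frac{208565}{3} + 33170 = - \frac{109055}{3}$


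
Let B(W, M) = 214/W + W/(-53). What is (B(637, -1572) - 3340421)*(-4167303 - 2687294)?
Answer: 773036415355673376/33761 ≈ 2.2897e+13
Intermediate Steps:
B(W, M) = 214/W - W/53 (B(W, M) = 214/W + W*(-1/53) = 214/W - W/53)
(B(637, -1572) - 3340421)*(-4167303 - 2687294) = ((214/637 - 1/53*637) - 3340421)*(-4167303 - 2687294) = ((214*(1/637) - 637/53) - 3340421)*(-6854597) = ((214/637 - 637/53) - 3340421)*(-6854597) = (-394427/33761 - 3340421)*(-6854597) = -112776347808/33761*(-6854597) = 773036415355673376/33761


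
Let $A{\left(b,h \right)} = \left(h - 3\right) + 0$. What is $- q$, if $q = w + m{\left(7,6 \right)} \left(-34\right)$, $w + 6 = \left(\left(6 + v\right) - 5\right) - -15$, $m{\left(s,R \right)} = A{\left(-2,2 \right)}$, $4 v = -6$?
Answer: $- \frac{85}{2} \approx -42.5$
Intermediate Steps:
$v = - \frac{3}{2}$ ($v = \frac{1}{4} \left(-6\right) = - \frac{3}{2} \approx -1.5$)
$A{\left(b,h \right)} = -3 + h$ ($A{\left(b,h \right)} = \left(-3 + h\right) + 0 = -3 + h$)
$m{\left(s,R \right)} = -1$ ($m{\left(s,R \right)} = -3 + 2 = -1$)
$w = \frac{17}{2}$ ($w = -6 + \left(\left(\left(6 - \frac{3}{2}\right) - 5\right) - -15\right) = -6 + \left(\left(\frac{9}{2} - 5\right) + 15\right) = -6 + \left(- \frac{1}{2} + 15\right) = -6 + \frac{29}{2} = \frac{17}{2} \approx 8.5$)
$q = \frac{85}{2}$ ($q = \frac{17}{2} - -34 = \frac{17}{2} + 34 = \frac{85}{2} \approx 42.5$)
$- q = \left(-1\right) \frac{85}{2} = - \frac{85}{2}$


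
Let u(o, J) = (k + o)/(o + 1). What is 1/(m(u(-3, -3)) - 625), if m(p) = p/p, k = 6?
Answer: -1/624 ≈ -0.0016026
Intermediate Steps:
u(o, J) = (6 + o)/(1 + o) (u(o, J) = (6 + o)/(o + 1) = (6 + o)/(1 + o))
m(p) = 1
1/(m(u(-3, -3)) - 625) = 1/(1 - 625) = 1/(-624) = -1/624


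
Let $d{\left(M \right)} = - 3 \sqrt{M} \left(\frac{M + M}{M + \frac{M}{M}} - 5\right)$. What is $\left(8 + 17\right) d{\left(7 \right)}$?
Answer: $\frac{975 \sqrt{7}}{4} \approx 644.9$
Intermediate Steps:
$d{\left(M \right)} = - 3 \sqrt{M} \left(-5 + \frac{2 M}{1 + M}\right)$ ($d{\left(M \right)} = - 3 \sqrt{M} \left(\frac{2 M}{M + 1} - 5\right) = - 3 \sqrt{M} \left(\frac{2 M}{1 + M} - 5\right) = - 3 \sqrt{M} \left(-5 + \frac{2 M}{1 + M}\right)$)
$\left(8 + 17\right) d{\left(7 \right)} = \left(8 + 17\right) \frac{\sqrt{7} \left(15 + 9 \cdot 7\right)}{1 + 7} = 25 \frac{\sqrt{7} \left(15 + 63\right)}{8} = 25 \sqrt{7} \cdot \frac{1}{8} \cdot 78 = 25 \frac{39 \sqrt{7}}{4} = \frac{975 \sqrt{7}}{4}$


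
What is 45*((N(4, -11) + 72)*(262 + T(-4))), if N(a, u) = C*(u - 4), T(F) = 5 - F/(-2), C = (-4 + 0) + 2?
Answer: 1216350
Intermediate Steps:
C = -2 (C = -4 + 2 = -2)
T(F) = 5 + F/2 (T(F) = 5 - F*(-1)/2 = 5 - (-1)*F/2 = 5 + F/2)
N(a, u) = 8 - 2*u (N(a, u) = -2*(u - 4) = -2*(-4 + u) = 8 - 2*u)
45*((N(4, -11) + 72)*(262 + T(-4))) = 45*(((8 - 2*(-11)) + 72)*(262 + (5 + (½)*(-4)))) = 45*(((8 + 22) + 72)*(262 + (5 - 2))) = 45*((30 + 72)*(262 + 3)) = 45*(102*265) = 45*27030 = 1216350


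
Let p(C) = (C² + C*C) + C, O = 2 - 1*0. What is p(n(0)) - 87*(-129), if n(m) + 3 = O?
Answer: 11224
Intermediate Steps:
O = 2 (O = 2 + 0 = 2)
n(m) = -1 (n(m) = -3 + 2 = -1)
p(C) = C + 2*C² (p(C) = (C² + C²) + C = 2*C² + C = C + 2*C²)
p(n(0)) - 87*(-129) = -(1 + 2*(-1)) - 87*(-129) = -(1 - 2) + 11223 = -1*(-1) + 11223 = 1 + 11223 = 11224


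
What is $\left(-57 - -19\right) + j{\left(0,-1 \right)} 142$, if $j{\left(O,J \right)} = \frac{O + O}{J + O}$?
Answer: $-38$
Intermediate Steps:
$j{\left(O,J \right)} = \frac{2 O}{J + O}$
$\left(-57 - -19\right) + j{\left(0,-1 \right)} 142 = \left(-57 - -19\right) + 2 \cdot 0 \frac{1}{-1 + 0} \cdot 142 = \left(-57 + 19\right) + 2 \cdot 0 \frac{1}{-1} \cdot 142 = -38 + 2 \cdot 0 \left(-1\right) 142 = -38 + 0 \cdot 142 = -38 + 0 = -38$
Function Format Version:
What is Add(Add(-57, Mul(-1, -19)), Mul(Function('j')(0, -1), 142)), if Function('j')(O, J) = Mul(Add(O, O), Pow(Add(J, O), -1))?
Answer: -38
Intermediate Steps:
Function('j')(O, J) = Mul(2, O, Pow(Add(J, O), -1)) (Function('j')(O, J) = Mul(Mul(2, O), Pow(Add(J, O), -1)) = Mul(2, O, Pow(Add(J, O), -1)))
Add(Add(-57, Mul(-1, -19)), Mul(Function('j')(0, -1), 142)) = Add(Add(-57, Mul(-1, -19)), Mul(Mul(2, 0, Pow(Add(-1, 0), -1)), 142)) = Add(Add(-57, 19), Mul(Mul(2, 0, Pow(-1, -1)), 142)) = Add(-38, Mul(Mul(2, 0, -1), 142)) = Add(-38, Mul(0, 142)) = Add(-38, 0) = -38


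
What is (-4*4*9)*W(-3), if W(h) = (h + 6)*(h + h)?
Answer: 2592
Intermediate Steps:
W(h) = 2*h*(6 + h) (W(h) = (6 + h)*(2*h) = 2*h*(6 + h))
(-4*4*9)*W(-3) = (-4*4*9)*(2*(-3)*(6 - 3)) = (-16*9)*(2*(-3)*3) = -144*(-18) = 2592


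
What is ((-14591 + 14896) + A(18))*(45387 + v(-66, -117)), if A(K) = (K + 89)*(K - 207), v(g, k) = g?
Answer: -902703678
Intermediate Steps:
A(K) = (-207 + K)*(89 + K) (A(K) = (89 + K)*(-207 + K) = (-207 + K)*(89 + K))
((-14591 + 14896) + A(18))*(45387 + v(-66, -117)) = ((-14591 + 14896) + (-18423 + 18² - 118*18))*(45387 - 66) = (305 + (-18423 + 324 - 2124))*45321 = (305 - 20223)*45321 = -19918*45321 = -902703678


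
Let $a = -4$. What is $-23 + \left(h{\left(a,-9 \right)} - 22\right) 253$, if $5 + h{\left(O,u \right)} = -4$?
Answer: $-7866$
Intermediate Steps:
$h{\left(O,u \right)} = -9$ ($h{\left(O,u \right)} = -5 - 4 = -9$)
$-23 + \left(h{\left(a,-9 \right)} - 22\right) 253 = -23 + \left(-9 - 22\right) 253 = -23 - 7843 = -7866$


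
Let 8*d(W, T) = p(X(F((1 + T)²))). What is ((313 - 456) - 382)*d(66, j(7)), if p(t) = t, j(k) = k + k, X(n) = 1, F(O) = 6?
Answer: -525/8 ≈ -65.625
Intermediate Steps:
j(k) = 2*k
d(W, T) = ⅛ (d(W, T) = (⅛)*1 = ⅛)
((313 - 456) - 382)*d(66, j(7)) = ((313 - 456) - 382)*(⅛) = (-143 - 382)*(⅛) = -525*⅛ = -525/8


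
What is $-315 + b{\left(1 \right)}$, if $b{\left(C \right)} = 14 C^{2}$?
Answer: $-301$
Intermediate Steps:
$-315 + b{\left(1 \right)} = -315 + 14 \cdot 1^{2} = -315 + 14 \cdot 1 = -315 + 14 = -301$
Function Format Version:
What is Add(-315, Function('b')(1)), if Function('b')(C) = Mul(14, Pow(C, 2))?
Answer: -301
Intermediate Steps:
Add(-315, Function('b')(1)) = Add(-315, Mul(14, Pow(1, 2))) = Add(-315, Mul(14, 1)) = Add(-315, 14) = -301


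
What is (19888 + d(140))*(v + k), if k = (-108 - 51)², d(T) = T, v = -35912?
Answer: -212917668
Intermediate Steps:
k = 25281 (k = (-159)² = 25281)
(19888 + d(140))*(v + k) = (19888 + 140)*(-35912 + 25281) = 20028*(-10631) = -212917668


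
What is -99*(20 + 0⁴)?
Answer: -1980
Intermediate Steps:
-99*(20 + 0⁴) = -99*(20 + 0) = -99*20 = -1980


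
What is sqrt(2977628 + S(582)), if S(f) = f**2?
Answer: 8*sqrt(51818) ≈ 1821.1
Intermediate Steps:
sqrt(2977628 + S(582)) = sqrt(2977628 + 582**2) = sqrt(2977628 + 338724) = sqrt(3316352) = 8*sqrt(51818)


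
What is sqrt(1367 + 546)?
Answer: sqrt(1913) ≈ 43.738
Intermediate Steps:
sqrt(1367 + 546) = sqrt(1913)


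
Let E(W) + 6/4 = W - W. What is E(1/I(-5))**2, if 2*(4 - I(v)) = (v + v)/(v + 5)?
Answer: 9/4 ≈ 2.2500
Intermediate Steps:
I(v) = 4 - v/(5 + v) (I(v) = 4 - (v + v)/(2*(v + 5)) = 4 - 2*v/(2*(5 + v)) = 4 - v/(5 + v))
E(W) = -3/2 (E(W) = -3/2 + (W - W) = -3/2 + 0 = -3/2)
E(1/I(-5))**2 = (-3/2)**2 = 9/4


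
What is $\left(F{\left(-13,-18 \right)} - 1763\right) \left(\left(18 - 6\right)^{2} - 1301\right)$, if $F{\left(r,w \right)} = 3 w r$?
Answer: $1227577$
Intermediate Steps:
$F{\left(r,w \right)} = 3 r w$
$\left(F{\left(-13,-18 \right)} - 1763\right) \left(\left(18 - 6\right)^{2} - 1301\right) = \left(3 \left(-13\right) \left(-18\right) - 1763\right) \left(\left(18 - 6\right)^{2} - 1301\right) = \left(702 - 1763\right) \left(12^{2} - 1301\right) = - 1061 \left(144 - 1301\right) = \left(-1061\right) \left(-1157\right) = 1227577$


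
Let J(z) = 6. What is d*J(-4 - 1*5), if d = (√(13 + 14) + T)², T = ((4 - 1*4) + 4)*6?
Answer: 3618 + 864*√3 ≈ 5114.5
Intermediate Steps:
T = 24 (T = ((4 - 4) + 4)*6 = (0 + 4)*6 = 4*6 = 24)
d = (24 + 3*√3)² (d = (√(13 + 14) + 24)² = (√27 + 24)² = (3*√3 + 24)² = (24 + 3*√3)² ≈ 852.42)
d*J(-4 - 1*5) = (603 + 144*√3)*6 = 3618 + 864*√3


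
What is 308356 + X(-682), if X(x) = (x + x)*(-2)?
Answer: 311084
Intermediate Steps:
X(x) = -4*x (X(x) = (2*x)*(-2) = -4*x)
308356 + X(-682) = 308356 - 4*(-682) = 308356 + 2728 = 311084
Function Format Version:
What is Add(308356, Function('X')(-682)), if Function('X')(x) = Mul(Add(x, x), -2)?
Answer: 311084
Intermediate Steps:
Function('X')(x) = Mul(-4, x) (Function('X')(x) = Mul(Mul(2, x), -2) = Mul(-4, x))
Add(308356, Function('X')(-682)) = Add(308356, Mul(-4, -682)) = Add(308356, 2728) = 311084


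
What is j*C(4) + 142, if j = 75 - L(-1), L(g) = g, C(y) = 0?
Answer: 142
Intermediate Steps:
j = 76 (j = 75 - 1*(-1) = 75 + 1 = 76)
j*C(4) + 142 = 76*0 + 142 = 0 + 142 = 142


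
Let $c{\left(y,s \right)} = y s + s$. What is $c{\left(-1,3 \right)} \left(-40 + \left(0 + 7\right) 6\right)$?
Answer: $0$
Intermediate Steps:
$c{\left(y,s \right)} = s + s y$ ($c{\left(y,s \right)} = s y + s = s + s y$)
$c{\left(-1,3 \right)} \left(-40 + \left(0 + 7\right) 6\right) = 3 \left(1 - 1\right) \left(-40 + \left(0 + 7\right) 6\right) = 3 \cdot 0 \left(-40 + 7 \cdot 6\right) = 0 \left(-40 + 42\right) = 0 \cdot 2 = 0$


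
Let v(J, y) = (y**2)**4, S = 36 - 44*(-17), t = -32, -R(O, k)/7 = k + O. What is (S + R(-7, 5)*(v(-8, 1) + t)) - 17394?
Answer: -17044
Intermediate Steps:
R(O, k) = -7*O - 7*k (R(O, k) = -7*(k + O) = -7*(O + k) = -7*O - 7*k)
S = 784 (S = 36 + 748 = 784)
v(J, y) = y**8
(S + R(-7, 5)*(v(-8, 1) + t)) - 17394 = (784 + (-7*(-7) - 7*5)*(1**8 - 32)) - 17394 = (784 + (49 - 35)*(1 - 32)) - 17394 = (784 + 14*(-31)) - 17394 = (784 - 434) - 17394 = 350 - 17394 = -17044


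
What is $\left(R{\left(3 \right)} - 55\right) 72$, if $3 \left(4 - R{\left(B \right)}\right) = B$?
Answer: $-3744$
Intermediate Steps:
$R{\left(B \right)} = 4 - \frac{B}{3}$
$\left(R{\left(3 \right)} - 55\right) 72 = \left(\left(4 - 1\right) - 55\right) 72 = \left(3 - 55\right) 72 = \left(-52\right) 72 = -3744$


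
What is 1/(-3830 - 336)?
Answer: -1/4166 ≈ -0.00024004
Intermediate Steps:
1/(-3830 - 336) = 1/(-4166) = -1/4166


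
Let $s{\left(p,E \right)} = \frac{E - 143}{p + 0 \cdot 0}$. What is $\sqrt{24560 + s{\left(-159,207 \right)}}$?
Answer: $\frac{4 \sqrt{38805699}}{159} \approx 156.72$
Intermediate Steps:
$s{\left(p,E \right)} = \frac{-143 + E}{p}$ ($s{\left(p,E \right)} = \frac{-143 + E}{p + 0} = \frac{-143 + E}{p}$)
$\sqrt{24560 + s{\left(-159,207 \right)}} = \sqrt{24560 + \frac{-143 + 207}{-159}} = \sqrt{24560 - \frac{64}{159}} = \sqrt{\frac{3904976}{159}} = \frac{4 \sqrt{38805699}}{159}$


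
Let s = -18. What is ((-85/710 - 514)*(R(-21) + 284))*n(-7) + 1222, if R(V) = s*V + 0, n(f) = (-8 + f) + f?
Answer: 531709172/71 ≈ 7.4889e+6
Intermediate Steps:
n(f) = -8 + 2*f
R(V) = -18*V (R(V) = -18*V + 0 = -18*V)
((-85/710 - 514)*(R(-21) + 284))*n(-7) + 1222 = ((-85/710 - 514)*(-18*(-21) + 284))*(-8 + 2*(-7)) + 1222 = ((-85*1/710 - 514)*(378 + 284))*(-8 - 14) + 1222 = ((-17/142 - 514)*662)*(-22) + 1222 = -73005/142*662*(-22) + 1222 = -24164655/71*(-22) + 1222 = 531622410/71 + 1222 = 531709172/71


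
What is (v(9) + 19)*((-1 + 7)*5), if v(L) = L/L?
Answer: 600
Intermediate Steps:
v(L) = 1
(v(9) + 19)*((-1 + 7)*5) = (1 + 19)*((-1 + 7)*5) = 20*(6*5) = 20*30 = 600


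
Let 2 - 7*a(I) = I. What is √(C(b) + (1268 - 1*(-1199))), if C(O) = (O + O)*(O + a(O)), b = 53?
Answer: √358323/7 ≈ 85.514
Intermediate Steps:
a(I) = 2/7 - I/7
C(O) = 2*O*(2/7 + 6*O/7) (C(O) = (O + O)*(O + (2/7 - O/7)) = (2*O)*(2/7 + 6*O/7) = 2*O*(2/7 + 6*O/7))
√(C(b) + (1268 - 1*(-1199))) = √((4/7)*53*(1 + 3*53) + (1268 - 1*(-1199))) = √((4/7)*53*(1 + 159) + (1268 + 1199)) = √((4/7)*53*160 + 2467) = √(33920/7 + 2467) = √(51189/7) = √358323/7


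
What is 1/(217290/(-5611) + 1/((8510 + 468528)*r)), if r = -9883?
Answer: -26453432934494/1024428166524271 ≈ -0.025823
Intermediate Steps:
1/(217290/(-5611) + 1/((8510 + 468528)*r)) = 1/(217290/(-5611) + 1/((8510 + 468528)*(-9883))) = 1/(217290*(-1/5611) - 1/9883/477038) = 1/(-217290/5611 + (1/477038)*(-1/9883)) = 1/(-217290/5611 - 1/4714566554) = 1/(-1024428166524271/26453432934494) = -26453432934494/1024428166524271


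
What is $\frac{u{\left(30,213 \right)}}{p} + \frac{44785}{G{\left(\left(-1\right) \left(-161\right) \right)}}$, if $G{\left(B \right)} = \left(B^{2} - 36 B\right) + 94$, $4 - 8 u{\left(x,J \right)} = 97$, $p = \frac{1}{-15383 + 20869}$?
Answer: $- \frac{5157667541}{80876} \approx -63773.0$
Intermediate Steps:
$p = \frac{1}{5486} \approx 0.00018228$
$u{\left(x,J \right)} = - \frac{93}{8}$ ($u{\left(x,J \right)} = \frac{1}{2} - \frac{97}{8} = - \frac{93}{8}$)
$G{\left(B \right)} = 94 + B^{2} - 36 B$
$\frac{u{\left(30,213 \right)}}{p} + \frac{44785}{G{\left(\left(-1\right) \left(-161\right) \right)}} = - \frac{93 \frac{1}{\frac{1}{5486}}}{8} + \frac{44785}{94 + \left(\left(-1\right) \left(-161\right)\right)^{2} - 36 \left(\left(-1\right) \left(-161\right)\right)} = \left(- \frac{93}{8}\right) 5486 + \frac{44785}{94 + 161^{2} - 5796} = - \frac{255099}{4} + \frac{44785}{94 + 25921 - 5796} = - \frac{255099}{4} + \frac{44785}{20219} = - \frac{5157667541}{80876}$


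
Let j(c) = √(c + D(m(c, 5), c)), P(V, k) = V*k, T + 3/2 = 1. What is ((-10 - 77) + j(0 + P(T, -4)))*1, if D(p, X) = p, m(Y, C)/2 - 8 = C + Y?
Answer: -87 + 4*√2 ≈ -81.343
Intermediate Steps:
T = -½ (T = -3/2 + 1 = -½ ≈ -0.50000)
m(Y, C) = 16 + 2*C + 2*Y (m(Y, C) = 16 + 2*(C + Y) = 16 + (2*C + 2*Y) = 16 + 2*C + 2*Y)
j(c) = √(26 + 3*c) (j(c) = √(c + (16 + 2*5 + 2*c)) = √(c + (16 + 10 + 2*c)) = √(c + (26 + 2*c)) = √(26 + 3*c))
((-10 - 77) + j(0 + P(T, -4)))*1 = ((-10 - 77) + √(26 + 3*(0 - ½*(-4))))*1 = (-87 + √(26 + 3*(0 + 2)))*1 = (-87 + √(26 + 3*2))*1 = (-87 + √(26 + 6))*1 = (-87 + √32)*1 = (-87 + 4*√2)*1 = -87 + 4*√2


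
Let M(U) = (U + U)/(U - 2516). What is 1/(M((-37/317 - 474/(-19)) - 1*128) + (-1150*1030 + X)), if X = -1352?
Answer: -15775257/18707118821186 ≈ -8.4328e-7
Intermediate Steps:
M(U) = 2*U/(-2516 + U) (M(U) = (2*U)/(-2516 + U) = 2*U/(-2516 + U))
1/(M((-37/317 - 474/(-19)) - 1*128) + (-1150*1030 + X)) = 1/(2*((-37/317 - 474/(-19)) - 1*128)/(-2516 + ((-37/317 - 474/(-19)) - 1*128)) + (-1150*1030 - 1352)) = 1/(2*((-37*1/317 - 474*(-1/19)) - 128)/(-2516 + ((-37*1/317 - 474*(-1/19)) - 128)) + (-1184500 - 1352)) = 1/(2*((-37/317 + 474/19) - 128)/(-2516 + ((-37/317 + 474/19) - 128)) - 1185852) = 1/(2*(149555/6023 - 128)/(-2516 + (149555/6023 - 128)) - 1185852) = 1/(2*(-621389/6023)/(-2516 - 621389/6023) - 1185852) = 1/(2*(-621389/6023)/(-15775257/6023) - 1185852) = 1/(2*(-621389/6023)*(-6023/15775257) - 1185852) = 1/(1242778/15775257 - 1185852) = 1/(-18707118821186/15775257) = -15775257/18707118821186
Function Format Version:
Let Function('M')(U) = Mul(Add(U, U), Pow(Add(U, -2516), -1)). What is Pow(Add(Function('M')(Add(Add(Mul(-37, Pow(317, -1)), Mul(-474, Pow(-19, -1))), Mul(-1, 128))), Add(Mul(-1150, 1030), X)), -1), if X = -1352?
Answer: Rational(-15775257, 18707118821186) ≈ -8.4328e-7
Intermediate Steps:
Function('M')(U) = Mul(2, U, Pow(Add(-2516, U), -1)) (Function('M')(U) = Mul(Mul(2, U), Pow(Add(-2516, U), -1)) = Mul(2, U, Pow(Add(-2516, U), -1)))
Pow(Add(Function('M')(Add(Add(Mul(-37, Pow(317, -1)), Mul(-474, Pow(-19, -1))), Mul(-1, 128))), Add(Mul(-1150, 1030), X)), -1) = Pow(Add(Mul(2, Add(Add(Mul(-37, Pow(317, -1)), Mul(-474, Pow(-19, -1))), Mul(-1, 128)), Pow(Add(-2516, Add(Add(Mul(-37, Pow(317, -1)), Mul(-474, Pow(-19, -1))), Mul(-1, 128))), -1)), Add(Mul(-1150, 1030), -1352)), -1) = Pow(Add(Mul(2, Add(Add(Mul(-37, Rational(1, 317)), Mul(-474, Rational(-1, 19))), -128), Pow(Add(-2516, Add(Add(Mul(-37, Rational(1, 317)), Mul(-474, Rational(-1, 19))), -128)), -1)), Add(-1184500, -1352)), -1) = Pow(Add(Mul(2, Add(Add(Rational(-37, 317), Rational(474, 19)), -128), Pow(Add(-2516, Add(Add(Rational(-37, 317), Rational(474, 19)), -128)), -1)), -1185852), -1) = Pow(Add(Mul(2, Add(Rational(149555, 6023), -128), Pow(Add(-2516, Add(Rational(149555, 6023), -128)), -1)), -1185852), -1) = Pow(Add(Mul(2, Rational(-621389, 6023), Pow(Add(-2516, Rational(-621389, 6023)), -1)), -1185852), -1) = Pow(Add(Mul(2, Rational(-621389, 6023), Pow(Rational(-15775257, 6023), -1)), -1185852), -1) = Pow(Add(Mul(2, Rational(-621389, 6023), Rational(-6023, 15775257)), -1185852), -1) = Pow(Add(Rational(1242778, 15775257), -1185852), -1) = Pow(Rational(-18707118821186, 15775257), -1) = Rational(-15775257, 18707118821186)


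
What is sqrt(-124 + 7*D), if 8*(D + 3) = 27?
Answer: I*sqrt(1942)/4 ≈ 11.017*I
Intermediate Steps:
D = 3/8 (D = -3 + (1/8)*27 = -3 + 27/8 = 3/8 ≈ 0.37500)
sqrt(-124 + 7*D) = sqrt(-124 + 7*(3/8)) = sqrt(-124 + 21/8) = sqrt(-971/8) = I*sqrt(1942)/4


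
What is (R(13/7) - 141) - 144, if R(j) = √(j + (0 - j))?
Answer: -285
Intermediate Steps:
R(j) = 0 (R(j) = √(j - j) = √0 = 0)
(R(13/7) - 141) - 144 = (0 - 141) - 144 = -141 - 144 = -285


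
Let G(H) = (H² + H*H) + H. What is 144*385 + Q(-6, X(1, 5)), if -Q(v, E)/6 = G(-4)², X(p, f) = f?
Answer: 50736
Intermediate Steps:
G(H) = H + 2*H² (G(H) = (H² + H²) + H = 2*H² + H = H + 2*H²)
Q(v, E) = -4704 (Q(v, E) = -6*16*(1 + 2*(-4))² = -6*16*(1 - 8)² = -6*(-4*(-7))² = -6*28² = -6*784 = -4704)
144*385 + Q(-6, X(1, 5)) = 144*385 - 4704 = 55440 - 4704 = 50736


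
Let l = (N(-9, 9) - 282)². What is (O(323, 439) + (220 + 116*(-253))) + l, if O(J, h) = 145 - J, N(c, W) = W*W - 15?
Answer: 17350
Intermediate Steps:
N(c, W) = -15 + W² (N(c, W) = W² - 15 = -15 + W²)
l = 46656 (l = ((-15 + 9²) - 282)² = ((-15 + 81) - 282)² = (66 - 282)² = (-216)² = 46656)
(O(323, 439) + (220 + 116*(-253))) + l = ((145 - 1*323) + (220 + 116*(-253))) + 46656 = ((145 - 323) + (220 - 29348)) + 46656 = (-178 - 29128) + 46656 = -29306 + 46656 = 17350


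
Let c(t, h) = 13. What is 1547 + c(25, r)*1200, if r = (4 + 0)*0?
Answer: 17147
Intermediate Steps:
r = 0 (r = 4*0 = 0)
1547 + c(25, r)*1200 = 1547 + 13*1200 = 1547 + 15600 = 17147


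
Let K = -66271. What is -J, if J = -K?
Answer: -66271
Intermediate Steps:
J = 66271 (J = -1*(-66271) = 66271)
-J = -1*66271 = -66271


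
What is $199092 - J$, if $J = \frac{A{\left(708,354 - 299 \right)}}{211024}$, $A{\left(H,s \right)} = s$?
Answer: $\frac{3819380923}{19184} \approx 1.9909 \cdot 10^{5}$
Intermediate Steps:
$J = \frac{5}{19184}$ ($J = \frac{354 - 299}{211024} = \left(354 - 299\right) \frac{1}{211024} = 55 \cdot \frac{1}{211024} = \frac{5}{19184} \approx 0.00026063$)
$199092 - J = 199092 - \frac{5}{19184} = \frac{3819380923}{19184}$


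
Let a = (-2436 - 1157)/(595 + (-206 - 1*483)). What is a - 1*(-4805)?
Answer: 455263/94 ≈ 4843.2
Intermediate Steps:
a = 3593/94 (a = -3593/(595 + (-206 - 483)) = -3593/(595 - 689) = -3593/(-94) = -3593*(-1/94) = 3593/94 ≈ 38.223)
a - 1*(-4805) = 3593/94 - 1*(-4805) = 3593/94 + 4805 = 455263/94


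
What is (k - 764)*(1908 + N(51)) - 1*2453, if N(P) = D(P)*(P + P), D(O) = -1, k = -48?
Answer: -1468925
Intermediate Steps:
N(P) = -2*P (N(P) = -(P + P) = -2*P)
(k - 764)*(1908 + N(51)) - 1*2453 = (-48 - 764)*(1908 - 2*51) - 1*2453 = -812*(1908 - 102) - 2453 = -812*1806 - 2453 = -1466472 - 2453 = -1468925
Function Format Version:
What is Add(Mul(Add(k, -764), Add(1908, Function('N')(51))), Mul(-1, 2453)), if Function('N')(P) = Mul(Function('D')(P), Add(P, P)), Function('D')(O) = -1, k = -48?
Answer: -1468925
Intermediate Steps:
Function('N')(P) = Mul(-2, P) (Function('N')(P) = Mul(-1, Add(P, P)) = Mul(-1, Mul(2, P)) = Mul(-2, P))
Add(Mul(Add(k, -764), Add(1908, Function('N')(51))), Mul(-1, 2453)) = Add(Mul(Add(-48, -764), Add(1908, Mul(-2, 51))), Mul(-1, 2453)) = Add(Mul(-812, Add(1908, -102)), -2453) = Add(Mul(-812, 1806), -2453) = Add(-1466472, -2453) = -1468925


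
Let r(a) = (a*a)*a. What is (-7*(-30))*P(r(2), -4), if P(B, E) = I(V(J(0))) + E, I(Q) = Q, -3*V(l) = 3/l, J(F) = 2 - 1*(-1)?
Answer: -910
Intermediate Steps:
r(a) = a**3 (r(a) = a**2*a = a**3)
J(F) = 3 (J(F) = 2 + 1 = 3)
V(l) = -1/l
P(B, E) = -1/3 + E
(-7*(-30))*P(r(2), -4) = (-7*(-30))*(-1/3 - 4) = 210*(-13/3) = -910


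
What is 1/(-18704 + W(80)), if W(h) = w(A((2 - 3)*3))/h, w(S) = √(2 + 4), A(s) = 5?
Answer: -59852800/1119486771197 - 40*√6/1119486771197 ≈ -5.3465e-5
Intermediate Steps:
w(S) = √6
W(h) = √6/h
1/(-18704 + W(80)) = 1/(-18704 + √6/80)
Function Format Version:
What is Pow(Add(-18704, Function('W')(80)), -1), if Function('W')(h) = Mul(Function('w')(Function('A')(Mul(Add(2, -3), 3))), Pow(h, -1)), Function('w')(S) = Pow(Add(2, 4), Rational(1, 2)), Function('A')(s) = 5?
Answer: Add(Rational(-59852800, 1119486771197), Mul(Rational(-40, 1119486771197), Pow(6, Rational(1, 2)))) ≈ -5.3465e-5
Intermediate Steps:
Function('w')(S) = Pow(6, Rational(1, 2))
Function('W')(h) = Mul(Pow(6, Rational(1, 2)), Pow(h, -1))
Pow(Add(-18704, Function('W')(80)), -1) = Pow(Add(-18704, Mul(Pow(6, Rational(1, 2)), Pow(80, -1))), -1) = Pow(Add(-18704, Mul(Pow(6, Rational(1, 2)), Rational(1, 80))), -1) = Pow(Add(-18704, Mul(Rational(1, 80), Pow(6, Rational(1, 2)))), -1)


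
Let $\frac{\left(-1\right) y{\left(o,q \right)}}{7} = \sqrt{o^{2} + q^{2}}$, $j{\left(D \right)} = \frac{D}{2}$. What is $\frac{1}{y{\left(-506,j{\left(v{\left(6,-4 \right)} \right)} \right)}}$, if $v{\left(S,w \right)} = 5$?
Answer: $- \frac{2 \sqrt{1024169}}{7169183} \approx -0.00028232$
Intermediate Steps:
$j{\left(D \right)} = \frac{D}{2}$ ($j{\left(D \right)} = D \frac{1}{2} = \frac{D}{2}$)
$y{\left(o,q \right)} = - 7 \sqrt{o^{2} + q^{2}}$
$\frac{1}{y{\left(-506,j{\left(v{\left(6,-4 \right)} \right)} \right)}} = \frac{1}{\left(-7\right) \sqrt{\left(-506\right)^{2} + \left(\frac{1}{2} \cdot 5\right)^{2}}} = \frac{1}{\left(-7\right) \sqrt{256036 + \left(\frac{5}{2}\right)^{2}}} = \frac{1}{\left(-7\right) \sqrt{256036 + \frac{25}{4}}} = \frac{1}{\left(-7\right) \sqrt{\frac{1024169}{4}}} = \frac{1}{\left(-7\right) \frac{\sqrt{1024169}}{2}} = \frac{1}{\left(- \frac{7}{2}\right) \sqrt{1024169}} = - \frac{2 \sqrt{1024169}}{7169183}$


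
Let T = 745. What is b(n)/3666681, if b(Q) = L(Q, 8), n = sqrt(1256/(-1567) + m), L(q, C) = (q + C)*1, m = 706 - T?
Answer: 8/3666681 + I*sqrt(97732223)/5745689127 ≈ 2.1818e-6 + 1.7206e-6*I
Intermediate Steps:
m = -39 (m = 706 - 1*745 = 706 - 745 = -39)
L(q, C) = C + q (L(q, C) = (C + q)*1 = C + q)
n = I*sqrt(97732223)/1567 (n = sqrt(1256/(-1567) - 39) = sqrt(1256*(-1/1567) - 39) = sqrt(-1256/1567 - 39) = sqrt(-62369/1567) = I*sqrt(97732223)/1567 ≈ 6.3088*I)
b(Q) = 8 + Q
b(n)/3666681 = (8 + I*sqrt(97732223)/1567)/3666681 = (8 + I*sqrt(97732223)/1567)*(1/3666681) = 8/3666681 + I*sqrt(97732223)/5745689127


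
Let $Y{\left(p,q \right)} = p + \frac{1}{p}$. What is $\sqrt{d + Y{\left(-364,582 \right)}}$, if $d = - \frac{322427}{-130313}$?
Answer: $\frac{i \sqrt{203357782451972239}}{23716966} \approx 19.014 i$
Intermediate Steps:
$d = \frac{322427}{130313}$ ($d = \left(-322427\right) \left(- \frac{1}{130313}\right) = \frac{322427}{130313} \approx 2.4743$)
$\sqrt{d + Y{\left(-364,582 \right)}} = \sqrt{\frac{322427}{130313} - \left(364 - \frac{1}{-364}\right)} = \sqrt{\frac{322427}{130313} - \frac{132497}{364}} = \sqrt{- \frac{17148718133}{47433932}} = \frac{i \sqrt{203357782451972239}}{23716966}$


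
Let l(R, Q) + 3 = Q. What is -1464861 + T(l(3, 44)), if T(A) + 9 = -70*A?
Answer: -1467740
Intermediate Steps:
l(R, Q) = -3 + Q
T(A) = -9 - 70*A
-1464861 + T(l(3, 44)) = -1464861 + (-9 - 70*(-3 + 44)) = -1464861 + (-9 - 70*41) = -1464861 + (-9 - 2870) = -1464861 - 2879 = -1467740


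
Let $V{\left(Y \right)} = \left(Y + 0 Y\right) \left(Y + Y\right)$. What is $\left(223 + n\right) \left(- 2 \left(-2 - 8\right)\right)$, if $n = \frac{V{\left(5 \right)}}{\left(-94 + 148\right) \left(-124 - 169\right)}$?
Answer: $\frac{35282560}{7911} \approx 4459.9$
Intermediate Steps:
$V{\left(Y \right)} = 2 Y^{2}$ ($V{\left(Y \right)} = \left(Y + 0\right) 2 Y = Y 2 Y = 2 Y^{2}$)
$n = - \frac{25}{7911}$ ($n = \frac{2 \cdot 5^{2}}{\left(-94 + 148\right) \left(-124 - 169\right)} = \frac{2 \cdot 25}{54 \left(-293\right)} = \frac{50}{-15822} = 50 \left(- \frac{1}{15822}\right) = - \frac{25}{7911} \approx -0.0031602$)
$\left(223 + n\right) \left(- 2 \left(-2 - 8\right)\right) = \left(223 - \frac{25}{7911}\right) \left(- 2 \left(-2 - 8\right)\right) = \frac{1764128 \left(\left(-2\right) \left(-10\right)\right)}{7911} = \frac{1764128}{7911} \cdot 20 = \frac{35282560}{7911}$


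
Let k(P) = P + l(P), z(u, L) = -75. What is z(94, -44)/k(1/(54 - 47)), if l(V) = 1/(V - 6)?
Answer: 21525/8 ≈ 2690.6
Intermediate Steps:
l(V) = 1/(-6 + V)
k(P) = P + 1/(-6 + P)
z(94, -44)/k(1/(54 - 47)) = -75*(-6 + 1/(54 - 47))/(1 + (-6 + 1/(54 - 47))/(54 - 47)) = -75*(-6 + 1/7)/(1 + (-6 + 1/7)/7) = -75*(-6 + ⅐)/(1 + (-6 + ⅐)/7) = -75*(-41/(7*(1 + (⅐)*(-41/7)))) = -75*(-41/(7*(1 - 41/49))) = -75/((-7/41*8/49)) = -75/(-8/287) = -75*(-287/8) = 21525/8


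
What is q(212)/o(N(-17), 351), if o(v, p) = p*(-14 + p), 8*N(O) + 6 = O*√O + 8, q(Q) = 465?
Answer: 155/39429 ≈ 0.0039311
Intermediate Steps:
N(O) = ¼ + O^(3/2)/8 (N(O) = -¾ + (O*√O + 8)/8 = -¾ + (O^(3/2) + 8)/8 = -¾ + (8 + O^(3/2))/8 = -¾ + (1 + O^(3/2)/8) = ¼ + O^(3/2)/8)
q(212)/o(N(-17), 351) = 465/((351*(-14 + 351))) = 465/((351*337)) = 465/118287 = 465*(1/118287) = 155/39429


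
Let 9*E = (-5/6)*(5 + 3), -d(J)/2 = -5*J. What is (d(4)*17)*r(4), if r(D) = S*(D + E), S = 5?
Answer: 299200/27 ≈ 11081.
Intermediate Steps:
d(J) = 10*J (d(J) = -(-10)*J = 10*J)
E = -20/27 (E = ((-5/6)*(5 + 3))/9 = (-5*⅙*8)/9 = (-⅚*8)/9 = (⅑)*(-20/3) = -20/27 ≈ -0.74074)
r(D) = -100/27 + 5*D (r(D) = 5*(D - 20/27) = 5*(-20/27 + D) = -100/27 + 5*D)
(d(4)*17)*r(4) = ((10*4)*17)*(-100/27 + 5*4) = (40*17)*(-100/27 + 20) = 680*(440/27) = 299200/27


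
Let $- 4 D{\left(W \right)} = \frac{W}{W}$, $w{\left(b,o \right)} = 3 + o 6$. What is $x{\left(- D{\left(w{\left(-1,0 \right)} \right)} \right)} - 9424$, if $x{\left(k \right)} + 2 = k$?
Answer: $- \frac{37703}{4} \approx -9425.8$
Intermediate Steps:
$w{\left(b,o \right)} = 3 + 6 o$
$D{\left(W \right)} = - \frac{1}{4}$ ($D{\left(W \right)} = - \frac{W \frac{1}{W}}{4} = \left(- \frac{1}{4}\right) 1 = - \frac{1}{4}$)
$x{\left(k \right)} = -2 + k$
$x{\left(- D{\left(w{\left(-1,0 \right)} \right)} \right)} - 9424 = \left(-2 - - \frac{1}{4}\right) - 9424 = \left(-2 + \frac{1}{4}\right) - 9424 = - \frac{7}{4} - 9424 = - \frac{37703}{4}$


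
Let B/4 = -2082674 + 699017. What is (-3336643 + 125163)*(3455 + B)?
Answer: 17763251466040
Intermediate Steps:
B = -5534628 (B = 4*(-2082674 + 699017) = 4*(-1383657) = -5534628)
(-3336643 + 125163)*(3455 + B) = (-3336643 + 125163)*(3455 - 5534628) = -3211480*(-5531173) = 17763251466040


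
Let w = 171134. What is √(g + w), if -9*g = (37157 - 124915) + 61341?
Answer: √1566623/3 ≈ 417.22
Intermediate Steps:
g = 26417/9 (g = -((37157 - 124915) + 61341)/9 = -(-87758 + 61341)/9 = -⅑*(-26417) = 26417/9 ≈ 2935.2)
√(g + w) = √(26417/9 + 171134) = √(1566623/9) = √1566623/3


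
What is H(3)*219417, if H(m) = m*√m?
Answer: 658251*√3 ≈ 1.1401e+6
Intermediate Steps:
H(m) = m^(3/2)
H(3)*219417 = 3^(3/2)*219417 = (3*√3)*219417 = 658251*√3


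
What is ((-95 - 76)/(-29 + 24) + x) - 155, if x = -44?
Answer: -824/5 ≈ -164.80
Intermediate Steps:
((-95 - 76)/(-29 + 24) + x) - 155 = ((-95 - 76)/(-29 + 24) - 44) - 155 = (-171/(-5) - 44) - 155 = (-171*(-1/5) - 44) - 155 = (171/5 - 44) - 155 = -49/5 - 155 = -824/5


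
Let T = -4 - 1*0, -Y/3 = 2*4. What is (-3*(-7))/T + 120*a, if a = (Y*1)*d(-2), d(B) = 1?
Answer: -11541/4 ≈ -2885.3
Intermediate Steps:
Y = -24 (Y = -6*4 = -3*8 = -24)
T = -4 (T = -4 + 0 = -4)
a = -24 (a = -24*1*1 = -24*1 = -24)
(-3*(-7))/T + 120*a = -3*(-7)/(-4) + 120*(-24) = 21*(-¼) - 2880 = -21/4 - 2880 = -11541/4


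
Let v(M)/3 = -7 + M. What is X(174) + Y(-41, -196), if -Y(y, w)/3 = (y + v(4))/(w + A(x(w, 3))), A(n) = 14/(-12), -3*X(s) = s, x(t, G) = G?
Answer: -69514/1183 ≈ -58.761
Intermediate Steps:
X(s) = -s/3
v(M) = -21 + 3*M (v(M) = 3*(-7 + M) = -21 + 3*M)
A(n) = -7/6 (A(n) = 14*(-1/12) = -7/6)
Y(y, w) = -3*(-9 + y)/(-7/6 + w) (Y(y, w) = -3*(y + (-21 + 3*4))/(w - 7/6) = -3*(y + (-21 + 12))/(-7/6 + w) = -3*(y - 9)/(-7/6 + w) = -3*(-9 + y)/(-7/6 + w))
X(174) + Y(-41, -196) = -⅓*174 + 18*(9 - 1*(-41))/(-7 + 6*(-196)) = -58 + 18*(9 + 41)/(-7 - 1176) = -58 + 18*50/(-1183) = -58 + 18*(-1/1183)*50 = -58 - 900/1183 = -69514/1183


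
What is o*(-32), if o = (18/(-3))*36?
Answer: 6912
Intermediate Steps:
o = -216 (o = (18*(-⅓))*36 = -6*36 = -216)
o*(-32) = -216*(-32) = 6912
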